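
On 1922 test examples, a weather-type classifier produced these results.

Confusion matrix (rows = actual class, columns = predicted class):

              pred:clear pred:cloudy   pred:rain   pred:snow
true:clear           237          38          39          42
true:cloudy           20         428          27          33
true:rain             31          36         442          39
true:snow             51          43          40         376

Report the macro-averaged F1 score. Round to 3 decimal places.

Per-class F1 score (2·TP/(2·TP+FP+FN)):
  clear: TP=237, FP=20+31+51=102, FN=38+39+42=119 → 474/695 = 0.6820
  cloudy: TP=428, FP=38+36+43=117, FN=20+27+33=80 → 856/1053 = 0.8129
  rain: TP=442, FP=39+27+40=106, FN=31+36+39=106 → 884/1096 = 0.8066
  snow: TP=376, FP=42+33+39=114, FN=51+43+40=134 → 752/1000 = 0.7520
Macro-F1 score = mean = (0.6820 + 0.8129 + 0.8066 + 0.7520) / 4 = 0.763

0.763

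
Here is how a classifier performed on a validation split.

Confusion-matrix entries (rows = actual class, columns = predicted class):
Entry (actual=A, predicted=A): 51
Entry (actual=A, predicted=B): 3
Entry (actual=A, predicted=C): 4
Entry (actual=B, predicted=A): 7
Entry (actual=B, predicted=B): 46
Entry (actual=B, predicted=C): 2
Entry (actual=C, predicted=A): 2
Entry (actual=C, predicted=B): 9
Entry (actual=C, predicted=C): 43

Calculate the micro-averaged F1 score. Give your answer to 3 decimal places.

0.838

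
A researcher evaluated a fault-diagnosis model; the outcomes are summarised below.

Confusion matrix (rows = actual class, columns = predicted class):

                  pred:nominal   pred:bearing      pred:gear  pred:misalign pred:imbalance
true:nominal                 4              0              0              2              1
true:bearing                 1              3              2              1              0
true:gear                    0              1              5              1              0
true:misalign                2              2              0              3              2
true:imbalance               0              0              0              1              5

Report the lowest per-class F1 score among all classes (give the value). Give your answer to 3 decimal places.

0.353

Per-class F1 score (2·TP/(2·TP+FP+FN)):
  nominal: TP=4, FP=1+0+2+0=3, FN=0+0+2+1=3 → 8/14 = 0.5714
  bearing: TP=3, FP=0+1+2+0=3, FN=1+2+1+0=4 → 6/13 = 0.4615
  gear: TP=5, FP=0+2+0+0=2, FN=0+1+1+0=2 → 10/14 = 0.7143
  misalign: TP=3, FP=2+1+1+1=5, FN=2+2+0+2=6 → 6/17 = 0.3529
  imbalance: TP=5, FP=1+0+0+2=3, FN=0+0+0+1=1 → 10/14 = 0.7143
Lowest is class 'misalign' with F1 score = 0.353.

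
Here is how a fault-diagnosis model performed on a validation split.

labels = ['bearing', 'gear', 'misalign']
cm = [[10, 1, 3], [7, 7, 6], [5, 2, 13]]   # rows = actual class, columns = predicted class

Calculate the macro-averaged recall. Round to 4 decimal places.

Per-class recall (TP/(TP+FN)):
  bearing: TP=10, FN=1+3=4 → 10/14 = 0.71429
  gear: TP=7, FN=7+6=13 → 7/20 = 0.35000
  misalign: TP=13, FN=5+2=7 → 13/20 = 0.65000
Macro-recall = mean = (0.71429 + 0.35000 + 0.65000) / 3 = 0.5714

0.5714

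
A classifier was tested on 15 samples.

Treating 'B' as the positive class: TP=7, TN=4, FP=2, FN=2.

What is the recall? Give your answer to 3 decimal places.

Recall = TP/(TP+FN) = 7/(7+2) = 7/9 = 0.778

0.778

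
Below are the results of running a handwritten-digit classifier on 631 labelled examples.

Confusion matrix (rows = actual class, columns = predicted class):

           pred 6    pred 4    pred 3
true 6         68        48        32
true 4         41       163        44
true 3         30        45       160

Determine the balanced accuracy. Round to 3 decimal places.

0.599

Balanced accuracy = mean of per-class recall.
  6: recall = 68/148 = 0.4595
  4: recall = 163/248 = 0.6573
  3: recall = 160/235 = 0.6809
Mean = (0.4595 + 0.6573 + 0.6809) / 3 = 0.599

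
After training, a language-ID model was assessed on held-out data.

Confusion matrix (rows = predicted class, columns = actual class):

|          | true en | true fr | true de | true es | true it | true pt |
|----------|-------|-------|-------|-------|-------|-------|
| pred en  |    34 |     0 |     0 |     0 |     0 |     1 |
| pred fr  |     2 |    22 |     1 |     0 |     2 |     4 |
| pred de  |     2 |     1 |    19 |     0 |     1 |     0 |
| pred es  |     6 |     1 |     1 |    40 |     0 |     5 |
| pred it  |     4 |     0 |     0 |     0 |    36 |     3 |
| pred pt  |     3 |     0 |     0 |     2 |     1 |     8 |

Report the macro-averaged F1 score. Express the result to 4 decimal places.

0.7702

Per-class F1 score (2·TP/(2·TP+FP+FN)):
  en: TP=34, FP=0+0+0+0+1=1, FN=2+2+6+4+3=17 → 68/86 = 0.79070
  fr: TP=22, FP=2+1+0+2+4=9, FN=0+1+1+0+0=2 → 44/55 = 0.80000
  de: TP=19, FP=2+1+0+1+0=4, FN=0+1+1+0+0=2 → 38/44 = 0.86364
  es: TP=40, FP=6+1+1+0+5=13, FN=0+0+0+0+2=2 → 80/95 = 0.84211
  it: TP=36, FP=4+0+0+0+3=7, FN=0+2+1+0+1=4 → 72/83 = 0.86747
  pt: TP=8, FP=3+0+0+2+1=6, FN=1+4+0+5+3=13 → 16/35 = 0.45714
Macro-F1 score = mean = (0.79070 + 0.80000 + 0.86364 + 0.84211 + 0.86747 + 0.45714) / 6 = 0.7702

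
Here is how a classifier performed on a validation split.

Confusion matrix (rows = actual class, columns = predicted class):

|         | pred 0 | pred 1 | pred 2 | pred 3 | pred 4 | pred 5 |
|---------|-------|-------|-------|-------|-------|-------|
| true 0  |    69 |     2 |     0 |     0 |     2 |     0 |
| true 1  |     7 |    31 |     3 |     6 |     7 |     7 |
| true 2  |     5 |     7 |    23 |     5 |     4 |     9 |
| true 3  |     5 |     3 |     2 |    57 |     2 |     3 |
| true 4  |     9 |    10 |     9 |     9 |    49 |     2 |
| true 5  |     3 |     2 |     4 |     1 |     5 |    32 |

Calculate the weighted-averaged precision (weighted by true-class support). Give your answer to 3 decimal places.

0.657

Per-class precision (TP/(TP+FP)):
  0: TP=69, FP=7+5+5+9+3=29 → 69/98 = 0.7041
  1: TP=31, FP=2+7+3+10+2=24 → 31/55 = 0.5636
  2: TP=23, FP=0+3+2+9+4=18 → 23/41 = 0.5610
  3: TP=57, FP=0+6+5+9+1=21 → 57/78 = 0.7308
  4: TP=49, FP=2+7+4+2+5=20 → 49/69 = 0.7101
  5: TP=32, FP=0+7+9+3+2=21 → 32/53 = 0.6038
Weighted-precision = Σ (supportᵢ/N)·precisionᵢ with N=394: (73/394)·0.7041 + (61/394)·0.5636 + (53/394)·0.5610 + (72/394)·0.7308 + (88/394)·0.7101 + (47/394)·0.6038 = 0.657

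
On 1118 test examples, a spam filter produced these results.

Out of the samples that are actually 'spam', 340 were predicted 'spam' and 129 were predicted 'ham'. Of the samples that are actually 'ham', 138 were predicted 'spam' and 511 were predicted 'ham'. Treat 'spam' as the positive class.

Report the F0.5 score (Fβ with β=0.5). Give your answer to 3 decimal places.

0.714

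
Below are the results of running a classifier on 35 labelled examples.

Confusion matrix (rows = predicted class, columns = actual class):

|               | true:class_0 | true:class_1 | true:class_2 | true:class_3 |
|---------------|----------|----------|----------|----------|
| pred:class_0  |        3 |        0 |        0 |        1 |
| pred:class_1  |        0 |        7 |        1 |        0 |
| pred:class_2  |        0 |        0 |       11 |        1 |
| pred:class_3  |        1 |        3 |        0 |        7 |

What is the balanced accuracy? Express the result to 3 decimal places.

Balanced accuracy = mean of per-class recall.
  class_0: recall = 3/4 = 0.7500
  class_1: recall = 7/10 = 0.7000
  class_2: recall = 11/12 = 0.9167
  class_3: recall = 7/9 = 0.7778
Mean = (0.7500 + 0.7000 + 0.9167 + 0.7778) / 4 = 0.786

0.786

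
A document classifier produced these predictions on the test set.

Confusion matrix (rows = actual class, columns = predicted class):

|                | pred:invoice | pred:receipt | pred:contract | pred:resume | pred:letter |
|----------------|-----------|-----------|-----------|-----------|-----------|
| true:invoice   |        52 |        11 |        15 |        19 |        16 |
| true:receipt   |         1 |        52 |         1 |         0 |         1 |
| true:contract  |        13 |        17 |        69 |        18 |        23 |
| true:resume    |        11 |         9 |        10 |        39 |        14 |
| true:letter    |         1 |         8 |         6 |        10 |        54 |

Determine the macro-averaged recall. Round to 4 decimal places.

Per-class recall (TP/(TP+FN)):
  invoice: TP=52, FN=11+15+19+16=61 → 52/113 = 0.46018
  receipt: TP=52, FN=1+1+0+1=3 → 52/55 = 0.94545
  contract: TP=69, FN=13+17+18+23=71 → 69/140 = 0.49286
  resume: TP=39, FN=11+9+10+14=44 → 39/83 = 0.46988
  letter: TP=54, FN=1+8+6+10=25 → 54/79 = 0.68354
Macro-recall = mean = (0.46018 + 0.94545 + 0.49286 + 0.46988 + 0.68354) / 5 = 0.6104

0.6104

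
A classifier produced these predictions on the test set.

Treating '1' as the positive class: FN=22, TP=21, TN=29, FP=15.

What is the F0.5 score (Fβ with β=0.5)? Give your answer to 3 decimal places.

Fβ = (1+β²)·TP / ((1+β²)·TP + β²·FN + FP), with β²=1/4
= 1.25·21 / (1.25·21 + 0.25·22 + 15) = 0.561

0.561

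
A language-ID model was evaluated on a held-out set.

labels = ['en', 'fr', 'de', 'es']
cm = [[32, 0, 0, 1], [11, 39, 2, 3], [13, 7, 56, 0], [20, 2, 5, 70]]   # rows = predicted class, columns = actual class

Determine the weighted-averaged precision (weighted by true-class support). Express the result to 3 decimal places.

0.795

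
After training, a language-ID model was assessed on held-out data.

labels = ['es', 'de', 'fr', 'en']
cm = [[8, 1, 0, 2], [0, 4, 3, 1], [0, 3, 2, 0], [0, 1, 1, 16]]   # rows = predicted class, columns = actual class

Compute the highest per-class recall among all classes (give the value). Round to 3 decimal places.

Per-class recall (TP/(TP+FN)):
  es: TP=8, FN=0+0+0=0 → 8/8 = 1.0000
  de: TP=4, FN=1+3+1=5 → 4/9 = 0.4444
  fr: TP=2, FN=0+3+1=4 → 2/6 = 0.3333
  en: TP=16, FN=2+1+0=3 → 16/19 = 0.8421
Highest is class 'es' with recall = 1.000.

1.000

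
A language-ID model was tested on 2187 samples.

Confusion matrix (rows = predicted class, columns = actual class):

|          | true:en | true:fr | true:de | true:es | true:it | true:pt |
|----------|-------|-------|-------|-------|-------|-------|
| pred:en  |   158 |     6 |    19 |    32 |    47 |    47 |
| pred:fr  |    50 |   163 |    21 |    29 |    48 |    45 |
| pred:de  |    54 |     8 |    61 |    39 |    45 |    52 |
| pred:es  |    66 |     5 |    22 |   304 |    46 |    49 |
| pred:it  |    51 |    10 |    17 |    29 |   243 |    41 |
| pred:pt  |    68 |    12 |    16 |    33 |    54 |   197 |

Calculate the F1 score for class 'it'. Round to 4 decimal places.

0.5561

Take TP from the diagonal, FP from the rest of the 'it' prediction marginal, FN from the rest of the 'it' actual marginal.
F1 score = 2·TP/(2·TP+FP+FN).
it: TP=243, FP=51+10+17+29+41=148, FN=47+48+45+46+54=240 → 486/874 = 0.55606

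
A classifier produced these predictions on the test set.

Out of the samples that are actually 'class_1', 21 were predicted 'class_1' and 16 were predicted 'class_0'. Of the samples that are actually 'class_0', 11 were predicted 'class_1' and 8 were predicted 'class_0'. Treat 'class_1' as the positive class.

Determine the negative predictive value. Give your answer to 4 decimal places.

NPV = TN/(TN+FN) = 8/(8+16) = 0.3333

0.3333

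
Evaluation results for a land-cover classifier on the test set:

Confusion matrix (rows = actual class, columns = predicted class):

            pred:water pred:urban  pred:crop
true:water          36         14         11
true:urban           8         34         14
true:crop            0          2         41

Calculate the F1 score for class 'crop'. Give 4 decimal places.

0.7523

F1 score = 2·TP/(2·TP+FP+FN).
crop: TP=41, FP=11+14=25, FN=0+2=2 → 82/109 = 0.75229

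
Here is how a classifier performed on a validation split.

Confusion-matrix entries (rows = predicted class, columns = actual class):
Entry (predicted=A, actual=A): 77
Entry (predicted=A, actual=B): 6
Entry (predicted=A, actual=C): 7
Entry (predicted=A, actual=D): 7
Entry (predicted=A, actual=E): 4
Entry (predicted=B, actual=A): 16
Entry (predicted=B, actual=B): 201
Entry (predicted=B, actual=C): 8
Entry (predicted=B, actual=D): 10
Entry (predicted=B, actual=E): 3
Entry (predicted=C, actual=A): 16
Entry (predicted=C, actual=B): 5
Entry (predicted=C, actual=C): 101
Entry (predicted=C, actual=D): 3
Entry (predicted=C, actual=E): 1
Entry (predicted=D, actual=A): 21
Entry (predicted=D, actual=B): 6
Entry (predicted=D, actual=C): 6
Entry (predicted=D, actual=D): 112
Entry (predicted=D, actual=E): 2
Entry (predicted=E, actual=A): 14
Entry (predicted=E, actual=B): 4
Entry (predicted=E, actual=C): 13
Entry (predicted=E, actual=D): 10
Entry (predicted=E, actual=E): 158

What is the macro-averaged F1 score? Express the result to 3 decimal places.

Per-class F1 score (2·TP/(2·TP+FP+FN)):
  A: TP=77, FP=6+7+7+4=24, FN=16+16+21+14=67 → 154/245 = 0.6286
  B: TP=201, FP=16+8+10+3=37, FN=6+5+6+4=21 → 402/460 = 0.8739
  C: TP=101, FP=16+5+3+1=25, FN=7+8+6+13=34 → 202/261 = 0.7739
  D: TP=112, FP=21+6+6+2=35, FN=7+10+3+10=30 → 224/289 = 0.7751
  E: TP=158, FP=14+4+13+10=41, FN=4+3+1+2=10 → 316/367 = 0.8610
Macro-F1 score = mean = (0.6286 + 0.8739 + 0.7739 + 0.7751 + 0.8610) / 5 = 0.783

0.783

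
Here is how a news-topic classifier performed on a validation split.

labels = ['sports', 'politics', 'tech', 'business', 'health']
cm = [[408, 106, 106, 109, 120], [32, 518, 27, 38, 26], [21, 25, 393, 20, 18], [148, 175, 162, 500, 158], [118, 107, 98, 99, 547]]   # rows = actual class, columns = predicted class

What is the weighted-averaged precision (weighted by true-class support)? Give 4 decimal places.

0.5952

Per-class precision (TP/(TP+FP)):
  sports: TP=408, FP=32+21+148+118=319 → 408/727 = 0.56121
  politics: TP=518, FP=106+25+175+107=413 → 518/931 = 0.55639
  tech: TP=393, FP=106+27+162+98=393 → 393/786 = 0.50000
  business: TP=500, FP=109+38+20+99=266 → 500/766 = 0.65274
  health: TP=547, FP=120+26+18+158=322 → 547/869 = 0.62946
Weighted-precision = Σ (supportᵢ/N)·precisionᵢ with N=4079: (849/4079)·0.56121 + (641/4079)·0.55639 + (477/4079)·0.50000 + (1143/4079)·0.65274 + (969/4079)·0.62946 = 0.5952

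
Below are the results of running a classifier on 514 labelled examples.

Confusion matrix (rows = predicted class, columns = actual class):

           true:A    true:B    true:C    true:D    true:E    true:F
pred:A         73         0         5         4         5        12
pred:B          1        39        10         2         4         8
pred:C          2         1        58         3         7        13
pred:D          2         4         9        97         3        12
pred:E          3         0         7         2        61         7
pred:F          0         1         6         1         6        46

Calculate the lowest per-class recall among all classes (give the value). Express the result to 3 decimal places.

Per-class recall (TP/(TP+FN)):
  A: TP=73, FN=1+2+2+3+0=8 → 73/81 = 0.9012
  B: TP=39, FN=0+1+4+0+1=6 → 39/45 = 0.8667
  C: TP=58, FN=5+10+9+7+6=37 → 58/95 = 0.6105
  D: TP=97, FN=4+2+3+2+1=12 → 97/109 = 0.8899
  E: TP=61, FN=5+4+7+3+6=25 → 61/86 = 0.7093
  F: TP=46, FN=12+8+13+12+7=52 → 46/98 = 0.4694
Lowest is class 'F' with recall = 0.469.

0.469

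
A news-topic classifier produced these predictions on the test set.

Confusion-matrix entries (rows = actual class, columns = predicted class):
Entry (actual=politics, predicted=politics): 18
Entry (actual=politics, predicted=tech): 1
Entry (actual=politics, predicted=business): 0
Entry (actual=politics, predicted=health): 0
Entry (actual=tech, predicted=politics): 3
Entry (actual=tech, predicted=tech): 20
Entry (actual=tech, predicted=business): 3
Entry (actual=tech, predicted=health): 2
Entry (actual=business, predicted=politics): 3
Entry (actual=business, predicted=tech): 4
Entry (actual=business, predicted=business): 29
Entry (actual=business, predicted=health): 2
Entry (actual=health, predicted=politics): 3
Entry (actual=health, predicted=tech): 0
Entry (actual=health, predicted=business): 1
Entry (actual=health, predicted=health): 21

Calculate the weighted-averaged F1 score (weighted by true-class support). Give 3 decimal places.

Per-class F1 score (2·TP/(2·TP+FP+FN)):
  politics: TP=18, FP=3+3+3=9, FN=1+0+0=1 → 36/46 = 0.7826
  tech: TP=20, FP=1+4+0=5, FN=3+3+2=8 → 40/53 = 0.7547
  business: TP=29, FP=0+3+1=4, FN=3+4+2=9 → 58/71 = 0.8169
  health: TP=21, FP=0+2+2=4, FN=3+0+1=4 → 42/50 = 0.8400
Weighted-F1 score = Σ (supportᵢ/N)·F1 scoreᵢ with N=110: (19/110)·0.7826 + (28/110)·0.7547 + (38/110)·0.8169 + (25/110)·0.8400 = 0.800

0.800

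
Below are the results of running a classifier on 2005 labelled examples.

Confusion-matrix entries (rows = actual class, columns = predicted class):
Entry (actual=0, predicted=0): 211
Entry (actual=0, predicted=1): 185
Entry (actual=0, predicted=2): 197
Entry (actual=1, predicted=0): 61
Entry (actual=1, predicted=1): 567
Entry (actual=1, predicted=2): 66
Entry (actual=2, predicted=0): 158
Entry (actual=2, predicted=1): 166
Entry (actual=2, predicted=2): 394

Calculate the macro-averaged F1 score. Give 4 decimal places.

0.5630

Per-class F1 score (2·TP/(2·TP+FP+FN)):
  0: TP=211, FP=61+158=219, FN=185+197=382 → 422/1023 = 0.41251
  1: TP=567, FP=185+166=351, FN=61+66=127 → 1134/1612 = 0.70347
  2: TP=394, FP=197+66=263, FN=158+166=324 → 788/1375 = 0.57309
Macro-F1 score = mean = (0.41251 + 0.70347 + 0.57309) / 3 = 0.5630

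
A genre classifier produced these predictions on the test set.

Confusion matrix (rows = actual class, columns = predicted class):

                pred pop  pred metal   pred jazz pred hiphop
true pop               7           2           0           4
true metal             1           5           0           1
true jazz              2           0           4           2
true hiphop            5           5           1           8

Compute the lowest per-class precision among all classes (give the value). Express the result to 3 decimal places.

Per-class precision (TP/(TP+FP)):
  pop: TP=7, FP=1+2+5=8 → 7/15 = 0.4667
  metal: TP=5, FP=2+0+5=7 → 5/12 = 0.4167
  jazz: TP=4, FP=0+0+1=1 → 4/5 = 0.8000
  hiphop: TP=8, FP=4+1+2=7 → 8/15 = 0.5333
Lowest is class 'metal' with precision = 0.417.

0.417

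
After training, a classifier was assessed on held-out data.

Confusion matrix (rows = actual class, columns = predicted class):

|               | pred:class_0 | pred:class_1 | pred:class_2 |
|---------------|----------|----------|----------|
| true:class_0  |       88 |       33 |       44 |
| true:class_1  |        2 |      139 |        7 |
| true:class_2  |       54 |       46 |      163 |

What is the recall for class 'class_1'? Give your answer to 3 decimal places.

0.939

recall = TP/(TP+FN).
class_1: TP=139, FN=2+7=9 → 139/148 = 0.9392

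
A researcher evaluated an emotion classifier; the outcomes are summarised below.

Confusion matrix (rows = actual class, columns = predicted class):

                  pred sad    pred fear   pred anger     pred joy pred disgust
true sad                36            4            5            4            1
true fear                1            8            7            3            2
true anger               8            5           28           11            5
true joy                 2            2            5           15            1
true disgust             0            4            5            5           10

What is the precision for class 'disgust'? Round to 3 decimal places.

Treat 'disgust' as positive and all other classes as negative.
precision = TP/(TP+FP).
disgust: TP=10, FP=1+2+5+1=9 → 10/19 = 0.5263

0.526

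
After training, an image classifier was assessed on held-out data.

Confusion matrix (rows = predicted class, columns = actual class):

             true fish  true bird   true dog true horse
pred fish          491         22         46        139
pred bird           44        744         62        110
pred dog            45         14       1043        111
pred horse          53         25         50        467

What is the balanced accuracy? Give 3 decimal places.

0.783

Balanced accuracy = mean of per-class recall.
  fish: recall = 491/633 = 0.7757
  bird: recall = 744/805 = 0.9242
  dog: recall = 1043/1201 = 0.8684
  horse: recall = 467/827 = 0.5647
Mean = (0.7757 + 0.9242 + 0.8684 + 0.5647) / 4 = 0.783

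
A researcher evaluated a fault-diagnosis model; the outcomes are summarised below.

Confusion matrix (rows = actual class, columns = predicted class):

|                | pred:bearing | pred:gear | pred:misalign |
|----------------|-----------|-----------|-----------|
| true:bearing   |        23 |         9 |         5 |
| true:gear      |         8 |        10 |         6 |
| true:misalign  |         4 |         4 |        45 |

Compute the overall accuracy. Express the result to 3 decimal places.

Accuracy = trace / total = (23+10+45=78) / 114 = 78/114 = 0.684

0.684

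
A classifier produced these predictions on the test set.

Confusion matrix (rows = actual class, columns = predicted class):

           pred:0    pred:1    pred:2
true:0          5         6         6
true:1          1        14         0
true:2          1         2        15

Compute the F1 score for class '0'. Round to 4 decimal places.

0.4167

One-vs-rest for '0': TP = diagonal; FP = other classes predicted '0'; FN = '0' predicted as other.
F1 score = 2·TP/(2·TP+FP+FN).
0: TP=5, FP=1+1=2, FN=6+6=12 → 10/24 = 0.41667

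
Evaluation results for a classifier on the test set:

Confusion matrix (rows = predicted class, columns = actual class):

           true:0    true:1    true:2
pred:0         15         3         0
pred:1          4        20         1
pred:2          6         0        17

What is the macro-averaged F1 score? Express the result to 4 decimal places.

0.7868

Per-class F1 score (2·TP/(2·TP+FP+FN)):
  0: TP=15, FP=3+0=3, FN=4+6=10 → 30/43 = 0.69767
  1: TP=20, FP=4+1=5, FN=3+0=3 → 40/48 = 0.83333
  2: TP=17, FP=6+0=6, FN=0+1=1 → 34/41 = 0.82927
Macro-F1 score = mean = (0.69767 + 0.83333 + 0.82927) / 3 = 0.7868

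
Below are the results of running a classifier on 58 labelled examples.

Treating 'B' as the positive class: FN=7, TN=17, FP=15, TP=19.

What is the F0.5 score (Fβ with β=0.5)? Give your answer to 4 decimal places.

Fβ = (1+β²)·TP / ((1+β²)·TP + β²·FN + FP), with β²=1/4
= 1.25·19 / (1.25·19 + 0.25·7 + 15) = 0.5864

0.5864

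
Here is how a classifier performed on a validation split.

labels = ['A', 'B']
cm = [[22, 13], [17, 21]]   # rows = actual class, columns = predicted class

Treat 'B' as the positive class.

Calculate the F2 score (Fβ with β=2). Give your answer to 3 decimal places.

Fβ = (1+β²)·TP / ((1+β²)·TP + β²·FN + FP), with β²=4
= 5·21 / (5·21 + 4·17 + 13) = 0.565

0.565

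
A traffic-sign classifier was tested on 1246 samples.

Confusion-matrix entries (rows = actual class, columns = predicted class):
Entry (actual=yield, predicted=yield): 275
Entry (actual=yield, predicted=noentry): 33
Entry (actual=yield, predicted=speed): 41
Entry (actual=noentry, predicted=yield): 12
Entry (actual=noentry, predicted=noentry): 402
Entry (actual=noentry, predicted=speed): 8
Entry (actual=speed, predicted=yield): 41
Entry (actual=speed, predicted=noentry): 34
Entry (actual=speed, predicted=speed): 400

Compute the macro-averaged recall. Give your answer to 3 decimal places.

0.861

Per-class recall (TP/(TP+FN)):
  yield: TP=275, FN=33+41=74 → 275/349 = 0.7880
  noentry: TP=402, FN=12+8=20 → 402/422 = 0.9526
  speed: TP=400, FN=41+34=75 → 400/475 = 0.8421
Macro-recall = mean = (0.7880 + 0.9526 + 0.8421) / 3 = 0.861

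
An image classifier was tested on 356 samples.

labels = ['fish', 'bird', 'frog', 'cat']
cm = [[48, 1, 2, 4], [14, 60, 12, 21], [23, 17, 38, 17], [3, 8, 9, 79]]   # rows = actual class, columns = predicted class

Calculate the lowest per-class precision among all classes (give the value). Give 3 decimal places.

0.545

Per-class precision (TP/(TP+FP)):
  fish: TP=48, FP=14+23+3=40 → 48/88 = 0.5455
  bird: TP=60, FP=1+17+8=26 → 60/86 = 0.6977
  frog: TP=38, FP=2+12+9=23 → 38/61 = 0.6230
  cat: TP=79, FP=4+21+17=42 → 79/121 = 0.6529
Lowest is class 'fish' with precision = 0.545.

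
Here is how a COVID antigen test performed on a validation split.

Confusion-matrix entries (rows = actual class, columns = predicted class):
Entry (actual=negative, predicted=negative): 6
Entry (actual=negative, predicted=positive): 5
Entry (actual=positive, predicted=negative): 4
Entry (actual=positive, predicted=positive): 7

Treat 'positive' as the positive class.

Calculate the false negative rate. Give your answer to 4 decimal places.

FNR = FN/(FN+TP) = 4/(4+7) = 0.3636

0.3636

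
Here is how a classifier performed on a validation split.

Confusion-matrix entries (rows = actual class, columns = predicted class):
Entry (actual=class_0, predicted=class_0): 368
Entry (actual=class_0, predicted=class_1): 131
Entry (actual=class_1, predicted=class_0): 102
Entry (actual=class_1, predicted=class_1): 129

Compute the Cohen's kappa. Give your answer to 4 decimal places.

Observed agreement pₒ = trace/N = 497/730 = 0.68082
Expected agreement pₑ = Σ (rowᵢ·colᵢ)/N² = (499·470 + 231·260)/730² = 0.55281
κ = (pₒ − pₑ)/(1 − pₑ) = (0.68082 − 0.55281)/(1 − 0.55281) = 0.2863

0.2863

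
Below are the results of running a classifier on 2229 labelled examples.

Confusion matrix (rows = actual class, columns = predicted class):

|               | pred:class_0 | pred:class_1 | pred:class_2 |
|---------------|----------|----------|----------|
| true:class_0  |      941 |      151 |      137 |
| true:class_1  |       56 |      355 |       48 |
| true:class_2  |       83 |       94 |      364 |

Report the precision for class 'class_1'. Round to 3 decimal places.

0.592

precision = TP/(TP+FP).
class_1: TP=355, FP=151+94=245 → 355/600 = 0.5917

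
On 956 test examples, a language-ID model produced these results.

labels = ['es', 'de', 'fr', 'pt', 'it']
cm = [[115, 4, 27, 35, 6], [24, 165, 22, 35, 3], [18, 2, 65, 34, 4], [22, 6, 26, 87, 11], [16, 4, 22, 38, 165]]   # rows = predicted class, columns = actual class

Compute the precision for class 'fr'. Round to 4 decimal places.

precision = TP/(TP+FP).
fr: TP=65, FP=18+2+34+4=58 → 65/123 = 0.52846

0.5285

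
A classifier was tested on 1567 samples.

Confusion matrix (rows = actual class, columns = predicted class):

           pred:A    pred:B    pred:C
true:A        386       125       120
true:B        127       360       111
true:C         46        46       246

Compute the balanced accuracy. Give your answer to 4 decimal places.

0.6472

Balanced accuracy = mean of per-class recall.
  A: recall = 386/631 = 0.61173
  B: recall = 360/598 = 0.60201
  C: recall = 246/338 = 0.72781
Mean = (0.61173 + 0.60201 + 0.72781) / 3 = 0.6472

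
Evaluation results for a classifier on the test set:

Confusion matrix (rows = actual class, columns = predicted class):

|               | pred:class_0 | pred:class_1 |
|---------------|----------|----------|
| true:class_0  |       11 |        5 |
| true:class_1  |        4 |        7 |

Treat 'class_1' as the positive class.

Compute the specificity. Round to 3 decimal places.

Specificity = TN/(TN+FP) = 11/(11+5) = 0.688

0.688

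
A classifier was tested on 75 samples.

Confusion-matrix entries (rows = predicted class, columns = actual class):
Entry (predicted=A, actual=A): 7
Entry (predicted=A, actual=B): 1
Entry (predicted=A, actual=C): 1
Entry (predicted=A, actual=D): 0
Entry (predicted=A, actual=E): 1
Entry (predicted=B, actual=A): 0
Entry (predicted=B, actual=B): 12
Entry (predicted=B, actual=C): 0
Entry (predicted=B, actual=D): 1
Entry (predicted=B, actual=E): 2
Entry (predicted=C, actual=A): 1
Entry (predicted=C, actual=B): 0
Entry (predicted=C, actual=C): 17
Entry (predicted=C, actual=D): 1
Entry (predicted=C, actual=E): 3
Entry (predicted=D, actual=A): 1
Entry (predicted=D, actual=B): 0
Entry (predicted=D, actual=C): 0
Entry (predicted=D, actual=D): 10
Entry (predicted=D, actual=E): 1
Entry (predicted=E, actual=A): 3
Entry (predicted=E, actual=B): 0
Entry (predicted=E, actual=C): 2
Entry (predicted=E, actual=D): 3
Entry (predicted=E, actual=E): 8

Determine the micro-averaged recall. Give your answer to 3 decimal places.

Micro-averaging pools counts across classes: ΣTP=54, ΣFP=21, ΣFN=21.
Micro-recall = TP/(TP+FN) on pooled counts = 0.720 (equals overall accuracy in single-label multiclass).

0.720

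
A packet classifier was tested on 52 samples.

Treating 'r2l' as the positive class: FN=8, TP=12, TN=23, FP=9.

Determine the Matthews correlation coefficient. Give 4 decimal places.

MCC = (TP·TN − FP·FN) / √((TP+FP)(TP+FN)(TN+FP)(TN+FN))
Numerator = 12·23 − 9·8 = 204
Denominator = √(21·20·32·31) = √416640 = 645.4766
MCC = 204 / 645.4766 = 0.3160

0.3160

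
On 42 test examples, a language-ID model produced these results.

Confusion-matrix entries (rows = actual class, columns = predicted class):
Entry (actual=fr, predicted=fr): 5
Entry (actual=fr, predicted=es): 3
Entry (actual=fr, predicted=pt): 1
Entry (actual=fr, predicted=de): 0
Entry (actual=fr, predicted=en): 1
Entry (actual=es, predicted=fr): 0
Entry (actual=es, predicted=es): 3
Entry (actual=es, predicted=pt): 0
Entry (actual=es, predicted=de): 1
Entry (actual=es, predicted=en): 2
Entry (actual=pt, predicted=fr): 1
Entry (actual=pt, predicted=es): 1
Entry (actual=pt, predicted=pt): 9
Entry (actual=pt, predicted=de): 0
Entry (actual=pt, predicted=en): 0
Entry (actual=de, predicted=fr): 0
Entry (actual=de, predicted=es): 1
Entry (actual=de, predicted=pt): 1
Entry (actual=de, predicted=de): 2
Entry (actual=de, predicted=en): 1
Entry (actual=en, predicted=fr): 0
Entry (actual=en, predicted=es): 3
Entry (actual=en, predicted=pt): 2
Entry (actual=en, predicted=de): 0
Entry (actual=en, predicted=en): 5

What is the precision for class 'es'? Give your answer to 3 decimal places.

0.273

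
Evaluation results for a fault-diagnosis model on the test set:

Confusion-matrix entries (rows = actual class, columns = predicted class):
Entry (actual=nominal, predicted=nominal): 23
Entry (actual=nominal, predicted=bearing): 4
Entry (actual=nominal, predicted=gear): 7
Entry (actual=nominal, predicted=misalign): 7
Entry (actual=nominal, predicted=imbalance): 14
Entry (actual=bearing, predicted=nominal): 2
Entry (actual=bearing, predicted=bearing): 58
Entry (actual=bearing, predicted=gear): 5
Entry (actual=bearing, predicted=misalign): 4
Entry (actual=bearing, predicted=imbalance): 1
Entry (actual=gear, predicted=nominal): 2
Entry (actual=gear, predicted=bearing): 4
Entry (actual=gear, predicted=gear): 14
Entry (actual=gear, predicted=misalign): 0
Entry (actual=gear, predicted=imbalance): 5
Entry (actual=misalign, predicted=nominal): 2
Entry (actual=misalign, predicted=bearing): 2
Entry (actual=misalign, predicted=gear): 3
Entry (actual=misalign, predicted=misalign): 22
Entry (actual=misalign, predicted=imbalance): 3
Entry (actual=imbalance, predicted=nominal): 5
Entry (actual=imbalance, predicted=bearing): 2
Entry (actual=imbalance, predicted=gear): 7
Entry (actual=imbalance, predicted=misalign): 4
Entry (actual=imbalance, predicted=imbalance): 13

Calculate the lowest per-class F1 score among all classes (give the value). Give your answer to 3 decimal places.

0.388

Per-class F1 score (2·TP/(2·TP+FP+FN)):
  nominal: TP=23, FP=2+2+2+5=11, FN=4+7+7+14=32 → 46/89 = 0.5169
  bearing: TP=58, FP=4+4+2+2=12, FN=2+5+4+1=12 → 116/140 = 0.8286
  gear: TP=14, FP=7+5+3+7=22, FN=2+4+0+5=11 → 28/61 = 0.4590
  misalign: TP=22, FP=7+4+0+4=15, FN=2+2+3+3=10 → 44/69 = 0.6377
  imbalance: TP=13, FP=14+1+5+3=23, FN=5+2+7+4=18 → 26/67 = 0.3881
Lowest is class 'imbalance' with F1 score = 0.388.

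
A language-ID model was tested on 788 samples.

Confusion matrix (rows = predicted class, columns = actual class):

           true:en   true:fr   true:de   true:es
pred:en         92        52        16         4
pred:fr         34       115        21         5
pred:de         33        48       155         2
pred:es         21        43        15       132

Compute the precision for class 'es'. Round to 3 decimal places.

0.626

Treat 'es' as positive and all other classes as negative.
precision = TP/(TP+FP).
es: TP=132, FP=21+43+15=79 → 132/211 = 0.6256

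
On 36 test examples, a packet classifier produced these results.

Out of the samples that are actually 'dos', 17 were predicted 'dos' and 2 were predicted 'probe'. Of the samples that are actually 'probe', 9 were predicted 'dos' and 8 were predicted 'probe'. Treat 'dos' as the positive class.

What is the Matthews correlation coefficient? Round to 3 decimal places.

0.407

MCC = (TP·TN − FP·FN) / √((TP+FP)(TP+FN)(TN+FP)(TN+FN))
Numerator = 17·8 − 9·2 = 118
Denominator = √(26·19·17·10) = √83980 = 289.7930
MCC = 118 / 289.7930 = 0.407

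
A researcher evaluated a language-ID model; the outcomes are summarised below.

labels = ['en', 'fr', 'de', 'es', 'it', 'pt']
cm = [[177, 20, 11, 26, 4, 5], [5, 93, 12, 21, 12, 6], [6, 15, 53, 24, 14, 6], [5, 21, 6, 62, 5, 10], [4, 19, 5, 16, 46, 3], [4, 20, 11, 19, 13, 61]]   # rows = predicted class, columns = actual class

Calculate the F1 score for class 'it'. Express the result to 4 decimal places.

Take TP from the diagonal, FP from the rest of the 'it' prediction marginal, FN from the rest of the 'it' actual marginal.
F1 score = 2·TP/(2·TP+FP+FN).
it: TP=46, FP=4+19+5+16+3=47, FN=4+12+14+5+13=48 → 92/187 = 0.49198

0.4920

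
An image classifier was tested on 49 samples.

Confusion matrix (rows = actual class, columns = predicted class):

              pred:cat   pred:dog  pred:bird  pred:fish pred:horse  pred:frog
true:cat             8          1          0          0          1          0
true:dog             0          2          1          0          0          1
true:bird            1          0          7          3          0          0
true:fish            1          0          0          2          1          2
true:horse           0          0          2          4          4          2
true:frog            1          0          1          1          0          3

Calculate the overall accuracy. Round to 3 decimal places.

0.531

Accuracy = trace / total = (8+2+7+2+4+3=26) / 49 = 26/49 = 0.531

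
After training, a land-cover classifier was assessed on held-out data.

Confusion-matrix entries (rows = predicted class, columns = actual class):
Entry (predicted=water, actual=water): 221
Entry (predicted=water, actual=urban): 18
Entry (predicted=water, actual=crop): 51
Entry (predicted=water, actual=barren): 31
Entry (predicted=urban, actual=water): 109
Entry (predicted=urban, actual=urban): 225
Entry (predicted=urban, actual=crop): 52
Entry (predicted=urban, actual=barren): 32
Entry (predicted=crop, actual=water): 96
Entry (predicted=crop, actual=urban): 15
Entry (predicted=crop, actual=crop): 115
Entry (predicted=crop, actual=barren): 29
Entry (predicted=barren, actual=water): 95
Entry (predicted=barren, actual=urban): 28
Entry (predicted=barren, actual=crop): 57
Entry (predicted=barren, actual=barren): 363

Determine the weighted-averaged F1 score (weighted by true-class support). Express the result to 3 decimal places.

0.590

Per-class F1 score (2·TP/(2·TP+FP+FN)):
  water: TP=221, FP=18+51+31=100, FN=109+96+95=300 → 442/842 = 0.5249
  urban: TP=225, FP=109+52+32=193, FN=18+15+28=61 → 450/704 = 0.6392
  crop: TP=115, FP=96+15+29=140, FN=51+52+57=160 → 230/530 = 0.4340
  barren: TP=363, FP=95+28+57=180, FN=31+32+29=92 → 726/998 = 0.7275
Weighted-F1 score = Σ (supportᵢ/N)·F1 scoreᵢ with N=1537: (521/1537)·0.5249 + (286/1537)·0.6392 + (275/1537)·0.4340 + (455/1537)·0.7275 = 0.590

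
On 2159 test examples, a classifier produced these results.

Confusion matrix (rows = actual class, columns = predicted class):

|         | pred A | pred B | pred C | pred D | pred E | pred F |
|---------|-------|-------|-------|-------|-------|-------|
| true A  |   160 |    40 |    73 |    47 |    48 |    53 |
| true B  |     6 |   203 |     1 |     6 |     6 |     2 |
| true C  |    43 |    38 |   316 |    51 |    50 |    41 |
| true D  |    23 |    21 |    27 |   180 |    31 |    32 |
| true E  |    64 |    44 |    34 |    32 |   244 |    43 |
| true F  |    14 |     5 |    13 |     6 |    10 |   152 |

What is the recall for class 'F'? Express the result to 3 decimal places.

Take TP from the diagonal, FP from the rest of the 'F' prediction marginal, FN from the rest of the 'F' actual marginal.
recall = TP/(TP+FN).
F: TP=152, FN=14+5+13+6+10=48 → 152/200 = 0.7600

0.760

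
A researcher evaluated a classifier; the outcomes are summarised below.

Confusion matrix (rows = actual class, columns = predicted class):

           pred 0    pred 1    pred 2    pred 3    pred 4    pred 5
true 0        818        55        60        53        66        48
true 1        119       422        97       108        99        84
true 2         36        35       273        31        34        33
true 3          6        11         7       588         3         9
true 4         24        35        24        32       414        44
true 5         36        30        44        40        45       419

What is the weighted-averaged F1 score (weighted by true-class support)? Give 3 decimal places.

0.679

Per-class F1 score (2·TP/(2·TP+FP+FN)):
  0: TP=818, FP=119+36+6+24+36=221, FN=55+60+53+66+48=282 → 1636/2139 = 0.7648
  1: TP=422, FP=55+35+11+35+30=166, FN=119+97+108+99+84=507 → 844/1517 = 0.5564
  2: TP=273, FP=60+97+7+24+44=232, FN=36+35+31+34+33=169 → 546/947 = 0.5766
  3: TP=588, FP=53+108+31+32+40=264, FN=6+11+7+3+9=36 → 1176/1476 = 0.7967
  4: TP=414, FP=66+99+34+3+45=247, FN=24+35+24+32+44=159 → 828/1234 = 0.6710
  5: TP=419, FP=48+84+33+9+44=218, FN=36+30+44+40+45=195 → 838/1251 = 0.6699
Weighted-F1 score = Σ (supportᵢ/N)·F1 scoreᵢ with N=4282: (1100/4282)·0.7648 + (929/4282)·0.5564 + (442/4282)·0.5766 + (624/4282)·0.7967 + (573/4282)·0.6710 + (614/4282)·0.6699 = 0.679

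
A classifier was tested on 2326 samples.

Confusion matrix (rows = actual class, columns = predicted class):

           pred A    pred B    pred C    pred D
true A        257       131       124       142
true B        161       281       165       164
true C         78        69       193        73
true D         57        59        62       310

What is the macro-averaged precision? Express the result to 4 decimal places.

0.4475

Per-class precision (TP/(TP+FP)):
  A: TP=257, FP=161+78+57=296 → 257/553 = 0.46474
  B: TP=281, FP=131+69+59=259 → 281/540 = 0.52037
  C: TP=193, FP=124+165+62=351 → 193/544 = 0.35478
  D: TP=310, FP=142+164+73=379 → 310/689 = 0.44993
Macro-precision = mean = (0.46474 + 0.52037 + 0.35478 + 0.44993) / 4 = 0.4475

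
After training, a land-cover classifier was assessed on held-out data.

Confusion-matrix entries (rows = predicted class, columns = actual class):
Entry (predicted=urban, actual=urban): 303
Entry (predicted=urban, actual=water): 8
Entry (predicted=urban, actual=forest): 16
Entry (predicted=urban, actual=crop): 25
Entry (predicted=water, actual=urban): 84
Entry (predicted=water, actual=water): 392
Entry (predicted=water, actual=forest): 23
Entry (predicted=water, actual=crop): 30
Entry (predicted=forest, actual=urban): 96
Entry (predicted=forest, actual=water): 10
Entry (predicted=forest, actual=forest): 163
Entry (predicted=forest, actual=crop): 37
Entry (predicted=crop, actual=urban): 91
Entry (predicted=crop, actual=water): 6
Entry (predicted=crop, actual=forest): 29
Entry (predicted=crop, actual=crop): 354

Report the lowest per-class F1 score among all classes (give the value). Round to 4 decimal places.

0.6071

Per-class F1 score (2·TP/(2·TP+FP+FN)):
  urban: TP=303, FP=8+16+25=49, FN=84+96+91=271 → 606/926 = 0.65443
  water: TP=392, FP=84+23+30=137, FN=8+10+6=24 → 784/945 = 0.82963
  forest: TP=163, FP=96+10+37=143, FN=16+23+29=68 → 326/537 = 0.60708
  crop: TP=354, FP=91+6+29=126, FN=25+30+37=92 → 708/926 = 0.76458
Lowest is class 'forest' with F1 score = 0.6071.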